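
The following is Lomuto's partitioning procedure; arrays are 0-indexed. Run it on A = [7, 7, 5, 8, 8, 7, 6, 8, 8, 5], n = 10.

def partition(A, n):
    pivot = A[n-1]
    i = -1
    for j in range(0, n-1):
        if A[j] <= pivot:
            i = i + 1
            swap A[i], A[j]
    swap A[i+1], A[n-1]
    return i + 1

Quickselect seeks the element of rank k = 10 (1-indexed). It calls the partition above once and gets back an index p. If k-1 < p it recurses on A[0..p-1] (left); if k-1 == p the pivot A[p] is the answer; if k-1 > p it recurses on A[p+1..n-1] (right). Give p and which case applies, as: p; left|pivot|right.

pivot=5, i=-1
j=0: 7>5, skip
j=1: 7>5, skip
j=2: 5≤5, i=0, swap(0,2) ⇒ [5, 7, 7, 8, 8, 7, 6, 8, 8, 5]
j=3: 8>5, skip
j=4: 8>5, skip
j=5: 7>5, skip
j=6: 6>5, skip
j=7: 8>5, skip
j=8: 8>5, skip
swap(1,9) ⇒ [5, 5, 7, 8, 8, 7, 6, 8, 8, 7]; return 1
p = 1; k-1 = 9 > 1 ⇒ right

1; right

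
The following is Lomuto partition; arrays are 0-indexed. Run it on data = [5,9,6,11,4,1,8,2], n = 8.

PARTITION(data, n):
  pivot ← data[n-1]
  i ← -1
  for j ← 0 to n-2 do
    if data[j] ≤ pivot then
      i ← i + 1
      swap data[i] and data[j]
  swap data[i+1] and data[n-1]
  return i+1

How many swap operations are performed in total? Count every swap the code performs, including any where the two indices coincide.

2

pivot = data[7] = 2; i = -1
j=0: data[0]=5 > 2 → no swap
j=1: data[1]=9 > 2 → no swap
j=2: data[2]=6 > 2 → no swap
j=3: data[3]=11 > 2 → no swap
j=4: data[4]=4 > 2 → no swap
j=5: data[5]=1 ≤ 2 → i=0, swap data[0],data[5] → [1,9,6,11,4,5,8,2]
j=6: data[6]=8 > 2 → no swap
final swap data[1],data[7] → [1,2,6,11,4,5,8,9]; return 1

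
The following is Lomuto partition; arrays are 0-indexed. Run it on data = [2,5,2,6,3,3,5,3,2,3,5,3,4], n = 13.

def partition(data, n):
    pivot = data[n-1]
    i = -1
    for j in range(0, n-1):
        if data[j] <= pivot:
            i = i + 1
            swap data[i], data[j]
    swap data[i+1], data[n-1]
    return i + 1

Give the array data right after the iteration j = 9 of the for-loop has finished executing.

[2,2,3,3,3,2,3,5,6,5,5,3,4]

pivot=4, i=-1
j=0: 2≤4, i=0, swap(0,0) ⇒ [2,5,2,6,3,3,5,3,2,3,5,3,4]
j=1: 5>4, skip
j=2: 2≤4, i=1, swap(1,2) ⇒ [2,2,5,6,3,3,5,3,2,3,5,3,4]
j=3: 6>4, skip
j=4: 3≤4, i=2, swap(2,4) ⇒ [2,2,3,6,5,3,5,3,2,3,5,3,4]
j=5: 3≤4, i=3, swap(3,5) ⇒ [2,2,3,3,5,6,5,3,2,3,5,3,4]
j=6: 5>4, skip
j=7: 3≤4, i=4, swap(4,7) ⇒ [2,2,3,3,3,6,5,5,2,3,5,3,4]
j=8: 2≤4, i=5, swap(5,8) ⇒ [2,2,3,3,3,2,5,5,6,3,5,3,4]
j=9: 3≤4, i=6, swap(6,9) ⇒ [2,2,3,3,3,2,3,5,6,5,5,3,4]
(after j=9) data = [2,2,3,3,3,2,3,5,6,5,5,3,4]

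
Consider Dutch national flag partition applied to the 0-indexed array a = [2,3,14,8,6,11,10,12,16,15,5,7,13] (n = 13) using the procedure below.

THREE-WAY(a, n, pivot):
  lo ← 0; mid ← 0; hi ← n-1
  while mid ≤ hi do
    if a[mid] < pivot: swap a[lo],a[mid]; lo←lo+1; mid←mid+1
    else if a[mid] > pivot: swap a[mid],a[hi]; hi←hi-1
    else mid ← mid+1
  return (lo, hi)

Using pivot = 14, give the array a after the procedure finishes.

[2,3,8,6,11,10,12,13,7,5,14,15,16]

pivot = 14; lo=0, mid=0, hi=12
a[mid]=2<14: swap a[0],a[0]; lo=1,mid=1 → [2,3,14,8,6,11,10,12,16,15,5,7,13]
a[mid]=3<14: swap a[1],a[1]; lo=2,mid=2 → [2,3,14,8,6,11,10,12,16,15,5,7,13]
a[mid]=14=14: mid=3
a[mid]=8<14: swap a[2],a[3]; lo=3,mid=4 → [2,3,8,14,6,11,10,12,16,15,5,7,13]
a[mid]=6<14: swap a[3],a[4]; lo=4,mid=5 → [2,3,8,6,14,11,10,12,16,15,5,7,13]
a[mid]=11<14: swap a[4],a[5]; lo=5,mid=6 → [2,3,8,6,11,14,10,12,16,15,5,7,13]
a[mid]=10<14: swap a[5],a[6]; lo=6,mid=7 → [2,3,8,6,11,10,14,12,16,15,5,7,13]
a[mid]=12<14: swap a[6],a[7]; lo=7,mid=8 → [2,3,8,6,11,10,12,14,16,15,5,7,13]
a[mid]=16>14: swap a[8],a[12]; hi=11 → [2,3,8,6,11,10,12,14,13,15,5,7,16]
a[mid]=13<14: swap a[7],a[8]; lo=8,mid=9 → [2,3,8,6,11,10,12,13,14,15,5,7,16]
a[mid]=15>14: swap a[9],a[11]; hi=10 → [2,3,8,6,11,10,12,13,14,7,5,15,16]
a[mid]=7<14: swap a[8],a[9]; lo=9,mid=10 → [2,3,8,6,11,10,12,13,7,14,5,15,16]
a[mid]=5<14: swap a[9],a[10]; lo=10,mid=11 → [2,3,8,6,11,10,12,13,7,5,14,15,16]
end: lo=10, hi=10; a = [2,3,8,6,11,10,12,13,7,5,14,15,16]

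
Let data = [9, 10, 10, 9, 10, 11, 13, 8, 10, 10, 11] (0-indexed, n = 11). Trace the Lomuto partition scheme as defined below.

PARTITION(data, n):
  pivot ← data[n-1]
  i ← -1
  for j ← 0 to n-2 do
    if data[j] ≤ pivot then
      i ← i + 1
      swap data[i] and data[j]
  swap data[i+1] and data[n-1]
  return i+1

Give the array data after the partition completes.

[9, 10, 10, 9, 10, 11, 8, 10, 10, 11, 13]

pivot = data[10] = 11; i = -1
j=0: data[0]=9 ≤ 11 → i=0, swap data[0],data[0] (no change) → [9, 10, 10, 9, 10, 11, 13, 8, 10, 10, 11]
j=1: data[1]=10 ≤ 11 → i=1, swap data[1],data[1] (no change) → [9, 10, 10, 9, 10, 11, 13, 8, 10, 10, 11]
j=2: data[2]=10 ≤ 11 → i=2, swap data[2],data[2] (no change) → [9, 10, 10, 9, 10, 11, 13, 8, 10, 10, 11]
j=3: data[3]=9 ≤ 11 → i=3, swap data[3],data[3] (no change) → [9, 10, 10, 9, 10, 11, 13, 8, 10, 10, 11]
j=4: data[4]=10 ≤ 11 → i=4, swap data[4],data[4] (no change) → [9, 10, 10, 9, 10, 11, 13, 8, 10, 10, 11]
j=5: data[5]=11 ≤ 11 → i=5, swap data[5],data[5] (no change) → [9, 10, 10, 9, 10, 11, 13, 8, 10, 10, 11]
j=6: data[6]=13 > 11 → no swap
j=7: data[7]=8 ≤ 11 → i=6, swap data[6],data[7] → [9, 10, 10, 9, 10, 11, 8, 13, 10, 10, 11]
j=8: data[8]=10 ≤ 11 → i=7, swap data[7],data[8] → [9, 10, 10, 9, 10, 11, 8, 10, 13, 10, 11]
j=9: data[9]=10 ≤ 11 → i=8, swap data[8],data[9] → [9, 10, 10, 9, 10, 11, 8, 10, 10, 13, 11]
final swap data[9],data[10] → [9, 10, 10, 9, 10, 11, 8, 10, 10, 11, 13]; return 9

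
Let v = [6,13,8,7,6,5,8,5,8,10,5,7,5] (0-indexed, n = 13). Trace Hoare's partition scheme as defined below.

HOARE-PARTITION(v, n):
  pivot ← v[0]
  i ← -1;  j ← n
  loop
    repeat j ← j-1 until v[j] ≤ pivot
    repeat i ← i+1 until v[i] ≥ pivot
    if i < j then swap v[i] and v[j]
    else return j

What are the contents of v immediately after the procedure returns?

[5,5,5,5,6,7,8,8,8,10,13,7,6]

pivot = v[0] = 6; i = -1, j = 13
j→12 (v[12]=5≤6), i→0 (v[0]=6≥6); i<j, swap → [5,13,8,7,6,5,8,5,8,10,5,7,6]
j→10 (v[10]=5≤6), i→1 (v[1]=13≥6); i<j, swap → [5,5,8,7,6,5,8,5,8,10,13,7,6]
j→7 (v[7]=5≤6), i→2 (v[2]=8≥6); i<j, swap → [5,5,5,7,6,5,8,8,8,10,13,7,6]
j→5 (v[5]=5≤6), i→3 (v[3]=7≥6); i<j, swap → [5,5,5,5,6,7,8,8,8,10,13,7,6]
j→4, i→4; i≥j, return j=4. v = [5,5,5,5,6,7,8,8,8,10,13,7,6]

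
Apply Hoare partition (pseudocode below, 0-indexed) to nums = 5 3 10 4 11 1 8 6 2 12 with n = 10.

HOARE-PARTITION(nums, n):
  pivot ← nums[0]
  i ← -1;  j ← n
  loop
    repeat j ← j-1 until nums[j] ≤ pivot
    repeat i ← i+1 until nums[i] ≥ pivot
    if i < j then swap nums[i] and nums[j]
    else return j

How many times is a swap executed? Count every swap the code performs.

2

pivot = nums[0] = 5; i = -1, j = 10
j→8 (nums[8]=2≤5), i→0 (nums[0]=5≥5); i<j, swap → 2 3 10 4 11 1 8 6 5 12
j→5 (nums[5]=1≤5), i→2 (nums[2]=10≥5); i<j, swap → 2 3 1 4 11 10 8 6 5 12
j→3, i→4; i≥j, return j=3. nums = 2 3 1 4 11 10 8 6 5 12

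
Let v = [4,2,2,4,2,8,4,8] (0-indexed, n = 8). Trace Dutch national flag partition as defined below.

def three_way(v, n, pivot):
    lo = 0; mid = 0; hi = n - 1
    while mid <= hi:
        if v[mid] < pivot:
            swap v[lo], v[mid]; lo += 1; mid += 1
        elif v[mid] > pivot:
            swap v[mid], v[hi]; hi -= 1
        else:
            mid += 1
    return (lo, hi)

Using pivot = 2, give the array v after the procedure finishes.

[2,2,2,4,8,4,8,4]

pivot = 2; lo=0, mid=0, hi=7
v[mid]=4>2: swap v[0],v[7]; hi=6 → [8,2,2,4,2,8,4,4]
v[mid]=8>2: swap v[0],v[6]; hi=5 → [4,2,2,4,2,8,8,4]
v[mid]=4>2: swap v[0],v[5]; hi=4 → [8,2,2,4,2,4,8,4]
v[mid]=8>2: swap v[0],v[4]; hi=3 → [2,2,2,4,8,4,8,4]
v[mid]=2=2: mid=1
v[mid]=2=2: mid=2
v[mid]=2=2: mid=3
v[mid]=4>2: swap v[3],v[3]; hi=2 → [2,2,2,4,8,4,8,4]
end: lo=0, hi=2; v = [2,2,2,4,8,4,8,4]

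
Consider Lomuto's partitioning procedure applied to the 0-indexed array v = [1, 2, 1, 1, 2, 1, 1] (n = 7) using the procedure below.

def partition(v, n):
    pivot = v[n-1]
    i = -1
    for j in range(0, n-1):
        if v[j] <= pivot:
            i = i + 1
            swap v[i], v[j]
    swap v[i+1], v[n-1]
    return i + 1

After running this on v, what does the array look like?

pivot = v[6] = 1; i = -1
j=0: v[0]=1 ≤ 1 → i=0, swap v[0],v[0] (no change) → [1, 2, 1, 1, 2, 1, 1]
j=1: v[1]=2 > 1 → no swap
j=2: v[2]=1 ≤ 1 → i=1, swap v[1],v[2] → [1, 1, 2, 1, 2, 1, 1]
j=3: v[3]=1 ≤ 1 → i=2, swap v[2],v[3] → [1, 1, 1, 2, 2, 1, 1]
j=4: v[4]=2 > 1 → no swap
j=5: v[5]=1 ≤ 1 → i=3, swap v[3],v[5] → [1, 1, 1, 1, 2, 2, 1]
final swap v[4],v[6] → [1, 1, 1, 1, 1, 2, 2]; return 4

[1, 1, 1, 1, 1, 2, 2]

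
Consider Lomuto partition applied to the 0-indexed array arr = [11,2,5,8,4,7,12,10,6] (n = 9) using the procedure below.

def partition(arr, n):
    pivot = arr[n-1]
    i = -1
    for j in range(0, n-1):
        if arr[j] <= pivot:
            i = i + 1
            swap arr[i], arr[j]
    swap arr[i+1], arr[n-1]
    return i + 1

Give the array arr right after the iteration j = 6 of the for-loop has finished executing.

[2,5,4,8,11,7,12,10,6]

pivot = arr[8] = 6; i = -1
j=0: arr[0]=11 > 6 → no swap
j=1: arr[1]=2 ≤ 6 → i=0, swap arr[0],arr[1] → [2,11,5,8,4,7,12,10,6]
j=2: arr[2]=5 ≤ 6 → i=1, swap arr[1],arr[2] → [2,5,11,8,4,7,12,10,6]
j=3: arr[3]=8 > 6 → no swap
j=4: arr[4]=4 ≤ 6 → i=2, swap arr[2],arr[4] → [2,5,4,8,11,7,12,10,6]
j=5: arr[5]=7 > 6 → no swap
j=6: arr[6]=12 > 6 → no swap
(after j=6) arr = [2,5,4,8,11,7,12,10,6]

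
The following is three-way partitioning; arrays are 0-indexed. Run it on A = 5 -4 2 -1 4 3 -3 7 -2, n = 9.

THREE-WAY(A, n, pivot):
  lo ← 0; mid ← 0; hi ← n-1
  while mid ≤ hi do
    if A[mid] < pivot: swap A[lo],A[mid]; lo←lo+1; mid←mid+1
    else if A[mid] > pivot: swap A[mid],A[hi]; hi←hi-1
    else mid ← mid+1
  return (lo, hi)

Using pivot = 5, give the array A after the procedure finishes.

-4 2 -1 4 3 -3 -2 5 7

pivot = 5; lo=0, mid=0, hi=8
A[mid]=5=5: mid=1
A[mid]=-4<5: swap A[0],A[1]; lo=1,mid=2 → -4 5 2 -1 4 3 -3 7 -2
A[mid]=2<5: swap A[1],A[2]; lo=2,mid=3 → -4 2 5 -1 4 3 -3 7 -2
A[mid]=-1<5: swap A[2],A[3]; lo=3,mid=4 → -4 2 -1 5 4 3 -3 7 -2
A[mid]=4<5: swap A[3],A[4]; lo=4,mid=5 → -4 2 -1 4 5 3 -3 7 -2
A[mid]=3<5: swap A[4],A[5]; lo=5,mid=6 → -4 2 -1 4 3 5 -3 7 -2
A[mid]=-3<5: swap A[5],A[6]; lo=6,mid=7 → -4 2 -1 4 3 -3 5 7 -2
A[mid]=7>5: swap A[7],A[8]; hi=7 → -4 2 -1 4 3 -3 5 -2 7
A[mid]=-2<5: swap A[6],A[7]; lo=7,mid=8 → -4 2 -1 4 3 -3 -2 5 7
end: lo=7, hi=7; A = -4 2 -1 4 3 -3 -2 5 7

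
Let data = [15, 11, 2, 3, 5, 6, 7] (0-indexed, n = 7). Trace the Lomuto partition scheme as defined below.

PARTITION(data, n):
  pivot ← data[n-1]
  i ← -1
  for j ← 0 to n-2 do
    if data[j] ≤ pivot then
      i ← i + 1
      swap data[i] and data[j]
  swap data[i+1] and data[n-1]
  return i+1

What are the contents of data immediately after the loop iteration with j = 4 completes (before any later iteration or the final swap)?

pivot = data[6] = 7; i = -1
j=0: data[0]=15 > 7 → no swap
j=1: data[1]=11 > 7 → no swap
j=2: data[2]=2 ≤ 7 → i=0, swap data[0],data[2] → [2, 11, 15, 3, 5, 6, 7]
j=3: data[3]=3 ≤ 7 → i=1, swap data[1],data[3] → [2, 3, 15, 11, 5, 6, 7]
j=4: data[4]=5 ≤ 7 → i=2, swap data[2],data[4] → [2, 3, 5, 11, 15, 6, 7]
(after j=4) data = [2, 3, 5, 11, 15, 6, 7]

[2, 3, 5, 11, 15, 6, 7]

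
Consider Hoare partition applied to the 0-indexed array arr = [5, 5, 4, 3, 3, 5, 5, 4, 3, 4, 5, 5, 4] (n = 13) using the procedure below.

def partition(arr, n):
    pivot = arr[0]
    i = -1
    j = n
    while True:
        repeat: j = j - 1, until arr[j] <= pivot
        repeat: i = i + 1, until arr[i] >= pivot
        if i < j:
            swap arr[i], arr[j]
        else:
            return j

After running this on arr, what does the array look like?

pivot=5
j stops at 12 (4), i stops at 0 (5); swap ⇒ [4, 5, 4, 3, 3, 5, 5, 4, 3, 4, 5, 5, 5]
j stops at 11 (5), i stops at 1 (5); swap ⇒ [4, 5, 4, 3, 3, 5, 5, 4, 3, 4, 5, 5, 5]
j stops at 10 (5), i stops at 5 (5); swap ⇒ [4, 5, 4, 3, 3, 5, 5, 4, 3, 4, 5, 5, 5]
j stops at 9 (4), i stops at 6 (5); swap ⇒ [4, 5, 4, 3, 3, 5, 4, 4, 3, 5, 5, 5, 5]
j stops at 8, i stops at 9; i≥j ⇒ return 8. arr=[4, 5, 4, 3, 3, 5, 4, 4, 3, 5, 5, 5, 5]

[4, 5, 4, 3, 3, 5, 4, 4, 3, 5, 5, 5, 5]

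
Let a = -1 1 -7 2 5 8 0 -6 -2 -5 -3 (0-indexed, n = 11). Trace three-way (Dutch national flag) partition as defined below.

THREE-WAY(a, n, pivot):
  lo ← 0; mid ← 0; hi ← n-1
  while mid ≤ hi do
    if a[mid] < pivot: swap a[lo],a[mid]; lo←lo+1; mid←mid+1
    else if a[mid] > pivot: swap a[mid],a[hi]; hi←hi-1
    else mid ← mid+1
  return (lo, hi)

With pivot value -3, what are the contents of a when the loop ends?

lo=0 mid=0 hi=10
-1>-3: swap(0,10), hi=9 ⇒ -3 1 -7 2 5 8 0 -6 -2 -5 -1
-3=-3: mid=1
1>-3: swap(1,9), hi=8 ⇒ -3 -5 -7 2 5 8 0 -6 -2 1 -1
-5<-3: swap(0,1), lo=1 mid=2 ⇒ -5 -3 -7 2 5 8 0 -6 -2 1 -1
-7<-3: swap(1,2), lo=2 mid=3 ⇒ -5 -7 -3 2 5 8 0 -6 -2 1 -1
2>-3: swap(3,8), hi=7 ⇒ -5 -7 -3 -2 5 8 0 -6 2 1 -1
-2>-3: swap(3,7), hi=6 ⇒ -5 -7 -3 -6 5 8 0 -2 2 1 -1
-6<-3: swap(2,3), lo=3 mid=4 ⇒ -5 -7 -6 -3 5 8 0 -2 2 1 -1
5>-3: swap(4,6), hi=5 ⇒ -5 -7 -6 -3 0 8 5 -2 2 1 -1
0>-3: swap(4,5), hi=4 ⇒ -5 -7 -6 -3 8 0 5 -2 2 1 -1
8>-3: swap(4,4), hi=3 ⇒ -5 -7 -6 -3 8 0 5 -2 2 1 -1
done. lo=3 hi=3; a=-5 -7 -6 -3 8 0 5 -2 2 1 -1

-5 -7 -6 -3 8 0 5 -2 2 1 -1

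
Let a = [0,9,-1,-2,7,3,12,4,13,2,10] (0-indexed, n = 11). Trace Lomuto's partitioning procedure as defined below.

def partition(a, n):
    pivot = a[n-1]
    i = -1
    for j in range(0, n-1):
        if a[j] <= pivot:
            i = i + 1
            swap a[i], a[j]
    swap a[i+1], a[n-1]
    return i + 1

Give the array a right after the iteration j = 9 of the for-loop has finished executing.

pivot=10, i=-1
j=0: 0≤10, i=0, swap(0,0) ⇒ [0,9,-1,-2,7,3,12,4,13,2,10]
j=1: 9≤10, i=1, swap(1,1) ⇒ [0,9,-1,-2,7,3,12,4,13,2,10]
j=2: -1≤10, i=2, swap(2,2) ⇒ [0,9,-1,-2,7,3,12,4,13,2,10]
j=3: -2≤10, i=3, swap(3,3) ⇒ [0,9,-1,-2,7,3,12,4,13,2,10]
j=4: 7≤10, i=4, swap(4,4) ⇒ [0,9,-1,-2,7,3,12,4,13,2,10]
j=5: 3≤10, i=5, swap(5,5) ⇒ [0,9,-1,-2,7,3,12,4,13,2,10]
j=6: 12>10, skip
j=7: 4≤10, i=6, swap(6,7) ⇒ [0,9,-1,-2,7,3,4,12,13,2,10]
j=8: 13>10, skip
j=9: 2≤10, i=7, swap(7,9) ⇒ [0,9,-1,-2,7,3,4,2,13,12,10]
(after j=9) a = [0,9,-1,-2,7,3,4,2,13,12,10]

[0,9,-1,-2,7,3,4,2,13,12,10]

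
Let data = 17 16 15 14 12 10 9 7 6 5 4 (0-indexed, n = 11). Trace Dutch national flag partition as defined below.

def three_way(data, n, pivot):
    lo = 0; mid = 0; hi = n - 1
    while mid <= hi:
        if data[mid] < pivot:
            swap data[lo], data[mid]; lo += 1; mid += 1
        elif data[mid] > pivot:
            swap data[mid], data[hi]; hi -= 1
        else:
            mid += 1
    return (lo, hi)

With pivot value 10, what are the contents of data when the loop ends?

4 5 6 7 9 10 12 14 15 16 17

pivot = 10; lo=0, mid=0, hi=10
data[mid]=17>10: swap data[0],data[10]; hi=9 → 4 16 15 14 12 10 9 7 6 5 17
data[mid]=4<10: swap data[0],data[0]; lo=1,mid=1 → 4 16 15 14 12 10 9 7 6 5 17
data[mid]=16>10: swap data[1],data[9]; hi=8 → 4 5 15 14 12 10 9 7 6 16 17
data[mid]=5<10: swap data[1],data[1]; lo=2,mid=2 → 4 5 15 14 12 10 9 7 6 16 17
data[mid]=15>10: swap data[2],data[8]; hi=7 → 4 5 6 14 12 10 9 7 15 16 17
data[mid]=6<10: swap data[2],data[2]; lo=3,mid=3 → 4 5 6 14 12 10 9 7 15 16 17
data[mid]=14>10: swap data[3],data[7]; hi=6 → 4 5 6 7 12 10 9 14 15 16 17
data[mid]=7<10: swap data[3],data[3]; lo=4,mid=4 → 4 5 6 7 12 10 9 14 15 16 17
data[mid]=12>10: swap data[4],data[6]; hi=5 → 4 5 6 7 9 10 12 14 15 16 17
data[mid]=9<10: swap data[4],data[4]; lo=5,mid=5 → 4 5 6 7 9 10 12 14 15 16 17
data[mid]=10=10: mid=6
end: lo=5, hi=5; data = 4 5 6 7 9 10 12 14 15 16 17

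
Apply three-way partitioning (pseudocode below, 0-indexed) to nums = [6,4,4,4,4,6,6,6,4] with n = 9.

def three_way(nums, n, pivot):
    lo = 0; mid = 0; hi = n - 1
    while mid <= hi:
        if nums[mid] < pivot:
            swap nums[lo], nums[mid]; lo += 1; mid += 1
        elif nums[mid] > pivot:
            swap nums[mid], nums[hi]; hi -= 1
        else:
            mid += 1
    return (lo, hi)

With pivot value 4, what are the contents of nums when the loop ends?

[4,4,4,4,4,6,6,6,6]

pivot = 4; lo=0, mid=0, hi=8
nums[mid]=6>4: swap nums[0],nums[8]; hi=7 → [4,4,4,4,4,6,6,6,6]
nums[mid]=4=4: mid=1
nums[mid]=4=4: mid=2
nums[mid]=4=4: mid=3
nums[mid]=4=4: mid=4
nums[mid]=4=4: mid=5
nums[mid]=6>4: swap nums[5],nums[7]; hi=6 → [4,4,4,4,4,6,6,6,6]
nums[mid]=6>4: swap nums[5],nums[6]; hi=5 → [4,4,4,4,4,6,6,6,6]
nums[mid]=6>4: swap nums[5],nums[5]; hi=4 → [4,4,4,4,4,6,6,6,6]
end: lo=0, hi=4; nums = [4,4,4,4,4,6,6,6,6]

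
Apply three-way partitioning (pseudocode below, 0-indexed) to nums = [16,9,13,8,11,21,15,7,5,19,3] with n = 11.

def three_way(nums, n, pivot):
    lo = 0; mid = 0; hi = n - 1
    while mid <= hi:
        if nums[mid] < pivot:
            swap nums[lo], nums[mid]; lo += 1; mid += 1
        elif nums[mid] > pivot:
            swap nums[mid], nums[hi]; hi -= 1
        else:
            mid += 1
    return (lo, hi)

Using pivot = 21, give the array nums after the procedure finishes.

[16,9,13,8,11,15,7,5,19,3,21]

pivot = 21; lo=0, mid=0, hi=10
nums[mid]=16<21: swap nums[0],nums[0]; lo=1,mid=1 → [16,9,13,8,11,21,15,7,5,19,3]
nums[mid]=9<21: swap nums[1],nums[1]; lo=2,mid=2 → [16,9,13,8,11,21,15,7,5,19,3]
nums[mid]=13<21: swap nums[2],nums[2]; lo=3,mid=3 → [16,9,13,8,11,21,15,7,5,19,3]
nums[mid]=8<21: swap nums[3],nums[3]; lo=4,mid=4 → [16,9,13,8,11,21,15,7,5,19,3]
nums[mid]=11<21: swap nums[4],nums[4]; lo=5,mid=5 → [16,9,13,8,11,21,15,7,5,19,3]
nums[mid]=21=21: mid=6
nums[mid]=15<21: swap nums[5],nums[6]; lo=6,mid=7 → [16,9,13,8,11,15,21,7,5,19,3]
nums[mid]=7<21: swap nums[6],nums[7]; lo=7,mid=8 → [16,9,13,8,11,15,7,21,5,19,3]
nums[mid]=5<21: swap nums[7],nums[8]; lo=8,mid=9 → [16,9,13,8,11,15,7,5,21,19,3]
nums[mid]=19<21: swap nums[8],nums[9]; lo=9,mid=10 → [16,9,13,8,11,15,7,5,19,21,3]
nums[mid]=3<21: swap nums[9],nums[10]; lo=10,mid=11 → [16,9,13,8,11,15,7,5,19,3,21]
end: lo=10, hi=10; nums = [16,9,13,8,11,15,7,5,19,3,21]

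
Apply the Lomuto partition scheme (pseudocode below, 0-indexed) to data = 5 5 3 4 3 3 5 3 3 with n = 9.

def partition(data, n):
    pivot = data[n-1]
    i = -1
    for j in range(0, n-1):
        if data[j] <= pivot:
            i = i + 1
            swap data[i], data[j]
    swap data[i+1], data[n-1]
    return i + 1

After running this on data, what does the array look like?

pivot = data[8] = 3; i = -1
j=0: data[0]=5 > 3 → no swap
j=1: data[1]=5 > 3 → no swap
j=2: data[2]=3 ≤ 3 → i=0, swap data[0],data[2] → 3 5 5 4 3 3 5 3 3
j=3: data[3]=4 > 3 → no swap
j=4: data[4]=3 ≤ 3 → i=1, swap data[1],data[4] → 3 3 5 4 5 3 5 3 3
j=5: data[5]=3 ≤ 3 → i=2, swap data[2],data[5] → 3 3 3 4 5 5 5 3 3
j=6: data[6]=5 > 3 → no swap
j=7: data[7]=3 ≤ 3 → i=3, swap data[3],data[7] → 3 3 3 3 5 5 5 4 3
final swap data[4],data[8] → 3 3 3 3 3 5 5 4 5; return 4

3 3 3 3 3 5 5 4 5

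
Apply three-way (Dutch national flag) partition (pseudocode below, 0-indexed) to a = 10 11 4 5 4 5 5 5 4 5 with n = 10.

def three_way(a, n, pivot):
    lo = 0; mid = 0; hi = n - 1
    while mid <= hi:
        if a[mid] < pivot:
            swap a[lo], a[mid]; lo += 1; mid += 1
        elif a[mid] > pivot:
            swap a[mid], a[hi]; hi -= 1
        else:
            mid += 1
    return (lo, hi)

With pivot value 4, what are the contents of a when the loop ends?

4 4 4 5 5 5 5 11 5 10

pivot = 4; lo=0, mid=0, hi=9
a[mid]=10>4: swap a[0],a[9]; hi=8 → 5 11 4 5 4 5 5 5 4 10
a[mid]=5>4: swap a[0],a[8]; hi=7 → 4 11 4 5 4 5 5 5 5 10
a[mid]=4=4: mid=1
a[mid]=11>4: swap a[1],a[7]; hi=6 → 4 5 4 5 4 5 5 11 5 10
a[mid]=5>4: swap a[1],a[6]; hi=5 → 4 5 4 5 4 5 5 11 5 10
a[mid]=5>4: swap a[1],a[5]; hi=4 → 4 5 4 5 4 5 5 11 5 10
a[mid]=5>4: swap a[1],a[4]; hi=3 → 4 4 4 5 5 5 5 11 5 10
a[mid]=4=4: mid=2
a[mid]=4=4: mid=3
a[mid]=5>4: swap a[3],a[3]; hi=2 → 4 4 4 5 5 5 5 11 5 10
end: lo=0, hi=2; a = 4 4 4 5 5 5 5 11 5 10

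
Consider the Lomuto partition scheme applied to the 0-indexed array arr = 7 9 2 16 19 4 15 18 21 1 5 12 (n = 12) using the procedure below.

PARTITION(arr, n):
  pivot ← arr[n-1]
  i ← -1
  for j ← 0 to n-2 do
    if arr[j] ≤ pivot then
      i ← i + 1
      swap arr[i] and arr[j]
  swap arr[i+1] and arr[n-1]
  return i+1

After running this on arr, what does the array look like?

pivot=12, i=-1
j=0: 7≤12, i=0, swap(0,0) ⇒ 7 9 2 16 19 4 15 18 21 1 5 12
j=1: 9≤12, i=1, swap(1,1) ⇒ 7 9 2 16 19 4 15 18 21 1 5 12
j=2: 2≤12, i=2, swap(2,2) ⇒ 7 9 2 16 19 4 15 18 21 1 5 12
j=3: 16>12, skip
j=4: 19>12, skip
j=5: 4≤12, i=3, swap(3,5) ⇒ 7 9 2 4 19 16 15 18 21 1 5 12
j=6: 15>12, skip
j=7: 18>12, skip
j=8: 21>12, skip
j=9: 1≤12, i=4, swap(4,9) ⇒ 7 9 2 4 1 16 15 18 21 19 5 12
j=10: 5≤12, i=5, swap(5,10) ⇒ 7 9 2 4 1 5 15 18 21 19 16 12
swap(6,11) ⇒ 7 9 2 4 1 5 12 18 21 19 16 15; return 6

7 9 2 4 1 5 12 18 21 19 16 15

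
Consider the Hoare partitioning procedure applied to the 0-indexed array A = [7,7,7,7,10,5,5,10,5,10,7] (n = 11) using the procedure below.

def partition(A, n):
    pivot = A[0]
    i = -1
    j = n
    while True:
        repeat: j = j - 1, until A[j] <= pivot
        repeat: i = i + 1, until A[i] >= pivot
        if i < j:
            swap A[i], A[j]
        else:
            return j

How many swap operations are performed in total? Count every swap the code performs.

pivot = A[0] = 7; i = -1, j = 11
j→10 (A[10]=7≤7), i→0 (A[0]=7≥7); i<j, swap → [7,7,7,7,10,5,5,10,5,10,7]
j→8 (A[8]=5≤7), i→1 (A[1]=7≥7); i<j, swap → [7,5,7,7,10,5,5,10,7,10,7]
j→6 (A[6]=5≤7), i→2 (A[2]=7≥7); i<j, swap → [7,5,5,7,10,5,7,10,7,10,7]
j→5 (A[5]=5≤7), i→3 (A[3]=7≥7); i<j, swap → [7,5,5,5,10,7,7,10,7,10,7]
j→3, i→4; i≥j, return j=3. A = [7,5,5,5,10,7,7,10,7,10,7]

4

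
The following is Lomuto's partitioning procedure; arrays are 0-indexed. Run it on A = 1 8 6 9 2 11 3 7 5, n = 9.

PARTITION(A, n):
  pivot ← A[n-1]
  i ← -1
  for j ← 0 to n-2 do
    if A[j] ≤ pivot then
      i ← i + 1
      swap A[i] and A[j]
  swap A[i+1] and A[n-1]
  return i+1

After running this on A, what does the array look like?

pivot=5, i=-1
j=0: 1≤5, i=0, swap(0,0) ⇒ 1 8 6 9 2 11 3 7 5
j=1: 8>5, skip
j=2: 6>5, skip
j=3: 9>5, skip
j=4: 2≤5, i=1, swap(1,4) ⇒ 1 2 6 9 8 11 3 7 5
j=5: 11>5, skip
j=6: 3≤5, i=2, swap(2,6) ⇒ 1 2 3 9 8 11 6 7 5
j=7: 7>5, skip
swap(3,8) ⇒ 1 2 3 5 8 11 6 7 9; return 3

1 2 3 5 8 11 6 7 9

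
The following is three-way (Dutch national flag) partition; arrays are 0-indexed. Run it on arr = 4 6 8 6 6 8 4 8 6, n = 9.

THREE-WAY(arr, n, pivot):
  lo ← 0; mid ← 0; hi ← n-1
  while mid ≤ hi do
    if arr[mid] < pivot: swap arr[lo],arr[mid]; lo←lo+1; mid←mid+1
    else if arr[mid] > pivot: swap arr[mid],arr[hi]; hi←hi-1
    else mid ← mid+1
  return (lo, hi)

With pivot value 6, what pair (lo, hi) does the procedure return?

pivot = 6; lo=0, mid=0, hi=8
arr[mid]=4<6: swap arr[0],arr[0]; lo=1,mid=1 → 4 6 8 6 6 8 4 8 6
arr[mid]=6=6: mid=2
arr[mid]=8>6: swap arr[2],arr[8]; hi=7 → 4 6 6 6 6 8 4 8 8
arr[mid]=6=6: mid=3
arr[mid]=6=6: mid=4
arr[mid]=6=6: mid=5
arr[mid]=8>6: swap arr[5],arr[7]; hi=6 → 4 6 6 6 6 8 4 8 8
arr[mid]=8>6: swap arr[5],arr[6]; hi=5 → 4 6 6 6 6 4 8 8 8
arr[mid]=4<6: swap arr[1],arr[5]; lo=2,mid=6 → 4 4 6 6 6 6 8 8 8
end: lo=2, hi=5; arr = 4 4 6 6 6 6 8 8 8

(2, 5)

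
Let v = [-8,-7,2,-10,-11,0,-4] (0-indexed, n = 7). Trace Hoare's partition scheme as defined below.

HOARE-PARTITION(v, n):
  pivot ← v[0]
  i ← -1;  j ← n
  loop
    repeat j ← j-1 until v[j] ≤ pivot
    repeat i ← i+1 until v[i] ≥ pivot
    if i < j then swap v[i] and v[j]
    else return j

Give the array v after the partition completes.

[-11,-10,2,-7,-8,0,-4]

pivot = v[0] = -8; i = -1, j = 7
j→4 (v[4]=-11≤-8), i→0 (v[0]=-8≥-8); i<j, swap → [-11,-7,2,-10,-8,0,-4]
j→3 (v[3]=-10≤-8), i→1 (v[1]=-7≥-8); i<j, swap → [-11,-10,2,-7,-8,0,-4]
j→1, i→2; i≥j, return j=1. v = [-11,-10,2,-7,-8,0,-4]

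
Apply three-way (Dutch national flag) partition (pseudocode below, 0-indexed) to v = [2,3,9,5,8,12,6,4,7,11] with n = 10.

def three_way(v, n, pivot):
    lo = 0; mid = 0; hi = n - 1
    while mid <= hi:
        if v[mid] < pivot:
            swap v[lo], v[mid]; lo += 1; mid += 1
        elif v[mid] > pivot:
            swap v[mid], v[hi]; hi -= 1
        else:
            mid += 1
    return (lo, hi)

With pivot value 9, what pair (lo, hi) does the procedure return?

pivot = 9; lo=0, mid=0, hi=9
v[mid]=2<9: swap v[0],v[0]; lo=1,mid=1 → [2,3,9,5,8,12,6,4,7,11]
v[mid]=3<9: swap v[1],v[1]; lo=2,mid=2 → [2,3,9,5,8,12,6,4,7,11]
v[mid]=9=9: mid=3
v[mid]=5<9: swap v[2],v[3]; lo=3,mid=4 → [2,3,5,9,8,12,6,4,7,11]
v[mid]=8<9: swap v[3],v[4]; lo=4,mid=5 → [2,3,5,8,9,12,6,4,7,11]
v[mid]=12>9: swap v[5],v[9]; hi=8 → [2,3,5,8,9,11,6,4,7,12]
v[mid]=11>9: swap v[5],v[8]; hi=7 → [2,3,5,8,9,7,6,4,11,12]
v[mid]=7<9: swap v[4],v[5]; lo=5,mid=6 → [2,3,5,8,7,9,6,4,11,12]
v[mid]=6<9: swap v[5],v[6]; lo=6,mid=7 → [2,3,5,8,7,6,9,4,11,12]
v[mid]=4<9: swap v[6],v[7]; lo=7,mid=8 → [2,3,5,8,7,6,4,9,11,12]
end: lo=7, hi=7; v = [2,3,5,8,7,6,4,9,11,12]

(7, 7)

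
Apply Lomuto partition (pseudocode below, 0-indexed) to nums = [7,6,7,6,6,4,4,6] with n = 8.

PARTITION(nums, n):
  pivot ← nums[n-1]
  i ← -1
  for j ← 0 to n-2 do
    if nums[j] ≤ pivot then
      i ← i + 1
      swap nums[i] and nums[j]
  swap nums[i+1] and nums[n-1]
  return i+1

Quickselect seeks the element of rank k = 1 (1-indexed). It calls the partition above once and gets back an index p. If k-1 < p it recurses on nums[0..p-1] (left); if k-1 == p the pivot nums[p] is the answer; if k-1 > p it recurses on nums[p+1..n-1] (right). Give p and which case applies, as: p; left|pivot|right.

5; left

pivot=6, i=-1
j=0: 7>6, skip
j=1: 6≤6, i=0, swap(0,1) ⇒ [6,7,7,6,6,4,4,6]
j=2: 7>6, skip
j=3: 6≤6, i=1, swap(1,3) ⇒ [6,6,7,7,6,4,4,6]
j=4: 6≤6, i=2, swap(2,4) ⇒ [6,6,6,7,7,4,4,6]
j=5: 4≤6, i=3, swap(3,5) ⇒ [6,6,6,4,7,7,4,6]
j=6: 4≤6, i=4, swap(4,6) ⇒ [6,6,6,4,4,7,7,6]
swap(5,7) ⇒ [6,6,6,4,4,6,7,7]; return 5
p = 5; k-1 = 0 < 5 ⇒ left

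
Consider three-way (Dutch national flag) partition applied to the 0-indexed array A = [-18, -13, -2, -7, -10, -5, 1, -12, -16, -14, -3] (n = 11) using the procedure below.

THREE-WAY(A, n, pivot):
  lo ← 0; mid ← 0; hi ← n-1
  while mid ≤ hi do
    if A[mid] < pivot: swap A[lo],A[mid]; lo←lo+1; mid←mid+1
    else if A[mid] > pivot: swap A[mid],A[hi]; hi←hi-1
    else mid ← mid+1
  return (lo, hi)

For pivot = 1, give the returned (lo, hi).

lo=0 mid=0 hi=10
-18<1: swap(0,0), lo=1 mid=1 ⇒ [-18, -13, -2, -7, -10, -5, 1, -12, -16, -14, -3]
-13<1: swap(1,1), lo=2 mid=2 ⇒ [-18, -13, -2, -7, -10, -5, 1, -12, -16, -14, -3]
-2<1: swap(2,2), lo=3 mid=3 ⇒ [-18, -13, -2, -7, -10, -5, 1, -12, -16, -14, -3]
-7<1: swap(3,3), lo=4 mid=4 ⇒ [-18, -13, -2, -7, -10, -5, 1, -12, -16, -14, -3]
-10<1: swap(4,4), lo=5 mid=5 ⇒ [-18, -13, -2, -7, -10, -5, 1, -12, -16, -14, -3]
-5<1: swap(5,5), lo=6 mid=6 ⇒ [-18, -13, -2, -7, -10, -5, 1, -12, -16, -14, -3]
1=1: mid=7
-12<1: swap(6,7), lo=7 mid=8 ⇒ [-18, -13, -2, -7, -10, -5, -12, 1, -16, -14, -3]
-16<1: swap(7,8), lo=8 mid=9 ⇒ [-18, -13, -2, -7, -10, -5, -12, -16, 1, -14, -3]
-14<1: swap(8,9), lo=9 mid=10 ⇒ [-18, -13, -2, -7, -10, -5, -12, -16, -14, 1, -3]
-3<1: swap(9,10), lo=10 mid=11 ⇒ [-18, -13, -2, -7, -10, -5, -12, -16, -14, -3, 1]
done. lo=10 hi=10; A=[-18, -13, -2, -7, -10, -5, -12, -16, -14, -3, 1]

(10, 10)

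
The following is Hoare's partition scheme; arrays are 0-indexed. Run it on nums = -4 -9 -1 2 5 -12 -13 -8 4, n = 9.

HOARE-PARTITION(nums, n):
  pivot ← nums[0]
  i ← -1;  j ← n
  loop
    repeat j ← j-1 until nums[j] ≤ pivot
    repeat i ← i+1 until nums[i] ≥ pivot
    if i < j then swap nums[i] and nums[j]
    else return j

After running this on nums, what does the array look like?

-8 -9 -13 -12 5 2 -1 -4 4

pivot = nums[0] = -4; i = -1, j = 9
j→7 (nums[7]=-8≤-4), i→0 (nums[0]=-4≥-4); i<j, swap → -8 -9 -1 2 5 -12 -13 -4 4
j→6 (nums[6]=-13≤-4), i→2 (nums[2]=-1≥-4); i<j, swap → -8 -9 -13 2 5 -12 -1 -4 4
j→5 (nums[5]=-12≤-4), i→3 (nums[3]=2≥-4); i<j, swap → -8 -9 -13 -12 5 2 -1 -4 4
j→3, i→4; i≥j, return j=3. nums = -8 -9 -13 -12 5 2 -1 -4 4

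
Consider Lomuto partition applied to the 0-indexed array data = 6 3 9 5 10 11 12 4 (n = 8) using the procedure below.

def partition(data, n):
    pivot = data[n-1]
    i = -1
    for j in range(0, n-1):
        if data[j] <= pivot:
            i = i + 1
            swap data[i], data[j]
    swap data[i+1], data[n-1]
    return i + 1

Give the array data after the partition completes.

pivot=4, i=-1
j=0: 6>4, skip
j=1: 3≤4, i=0, swap(0,1) ⇒ 3 6 9 5 10 11 12 4
j=2: 9>4, skip
j=3: 5>4, skip
j=4: 10>4, skip
j=5: 11>4, skip
j=6: 12>4, skip
swap(1,7) ⇒ 3 4 9 5 10 11 12 6; return 1

3 4 9 5 10 11 12 6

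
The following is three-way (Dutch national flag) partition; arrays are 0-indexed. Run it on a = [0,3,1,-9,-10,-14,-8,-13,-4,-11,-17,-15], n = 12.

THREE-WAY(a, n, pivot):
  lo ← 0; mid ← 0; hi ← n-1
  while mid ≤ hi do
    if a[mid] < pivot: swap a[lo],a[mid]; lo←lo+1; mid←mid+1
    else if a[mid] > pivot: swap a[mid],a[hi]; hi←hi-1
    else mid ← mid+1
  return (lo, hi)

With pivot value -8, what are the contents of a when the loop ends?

[-15,-17,-11,-9,-10,-14,-13,-8,-4,1,3,0]

pivot = -8; lo=0, mid=0, hi=11
a[mid]=0>-8: swap a[0],a[11]; hi=10 → [-15,3,1,-9,-10,-14,-8,-13,-4,-11,-17,0]
a[mid]=-15<-8: swap a[0],a[0]; lo=1,mid=1 → [-15,3,1,-9,-10,-14,-8,-13,-4,-11,-17,0]
a[mid]=3>-8: swap a[1],a[10]; hi=9 → [-15,-17,1,-9,-10,-14,-8,-13,-4,-11,3,0]
a[mid]=-17<-8: swap a[1],a[1]; lo=2,mid=2 → [-15,-17,1,-9,-10,-14,-8,-13,-4,-11,3,0]
a[mid]=1>-8: swap a[2],a[9]; hi=8 → [-15,-17,-11,-9,-10,-14,-8,-13,-4,1,3,0]
a[mid]=-11<-8: swap a[2],a[2]; lo=3,mid=3 → [-15,-17,-11,-9,-10,-14,-8,-13,-4,1,3,0]
a[mid]=-9<-8: swap a[3],a[3]; lo=4,mid=4 → [-15,-17,-11,-9,-10,-14,-8,-13,-4,1,3,0]
a[mid]=-10<-8: swap a[4],a[4]; lo=5,mid=5 → [-15,-17,-11,-9,-10,-14,-8,-13,-4,1,3,0]
a[mid]=-14<-8: swap a[5],a[5]; lo=6,mid=6 → [-15,-17,-11,-9,-10,-14,-8,-13,-4,1,3,0]
a[mid]=-8=-8: mid=7
a[mid]=-13<-8: swap a[6],a[7]; lo=7,mid=8 → [-15,-17,-11,-9,-10,-14,-13,-8,-4,1,3,0]
a[mid]=-4>-8: swap a[8],a[8]; hi=7 → [-15,-17,-11,-9,-10,-14,-13,-8,-4,1,3,0]
end: lo=7, hi=7; a = [-15,-17,-11,-9,-10,-14,-13,-8,-4,1,3,0]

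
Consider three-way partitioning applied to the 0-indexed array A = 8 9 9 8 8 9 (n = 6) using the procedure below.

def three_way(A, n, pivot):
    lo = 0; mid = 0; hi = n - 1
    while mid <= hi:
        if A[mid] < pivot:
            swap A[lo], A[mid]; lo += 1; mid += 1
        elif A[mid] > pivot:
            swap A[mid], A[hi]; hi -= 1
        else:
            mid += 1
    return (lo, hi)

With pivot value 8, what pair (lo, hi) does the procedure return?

(0, 2)

lo=0 mid=0 hi=5
8=8: mid=1
9>8: swap(1,5), hi=4 ⇒ 8 9 9 8 8 9
9>8: swap(1,4), hi=3 ⇒ 8 8 9 8 9 9
8=8: mid=2
9>8: swap(2,3), hi=2 ⇒ 8 8 8 9 9 9
8=8: mid=3
done. lo=0 hi=2; A=8 8 8 9 9 9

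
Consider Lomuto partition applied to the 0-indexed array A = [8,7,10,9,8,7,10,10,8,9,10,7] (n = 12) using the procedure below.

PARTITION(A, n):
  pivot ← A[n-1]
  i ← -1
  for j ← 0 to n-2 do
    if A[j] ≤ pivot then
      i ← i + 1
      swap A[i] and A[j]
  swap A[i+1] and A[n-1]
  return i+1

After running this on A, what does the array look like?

pivot = A[11] = 7; i = -1
j=0: A[0]=8 > 7 → no swap
j=1: A[1]=7 ≤ 7 → i=0, swap A[0],A[1] → [7,8,10,9,8,7,10,10,8,9,10,7]
j=2: A[2]=10 > 7 → no swap
j=3: A[3]=9 > 7 → no swap
j=4: A[4]=8 > 7 → no swap
j=5: A[5]=7 ≤ 7 → i=1, swap A[1],A[5] → [7,7,10,9,8,8,10,10,8,9,10,7]
j=6: A[6]=10 > 7 → no swap
j=7: A[7]=10 > 7 → no swap
j=8: A[8]=8 > 7 → no swap
j=9: A[9]=9 > 7 → no swap
j=10: A[10]=10 > 7 → no swap
final swap A[2],A[11] → [7,7,7,9,8,8,10,10,8,9,10,10]; return 2

[7,7,7,9,8,8,10,10,8,9,10,10]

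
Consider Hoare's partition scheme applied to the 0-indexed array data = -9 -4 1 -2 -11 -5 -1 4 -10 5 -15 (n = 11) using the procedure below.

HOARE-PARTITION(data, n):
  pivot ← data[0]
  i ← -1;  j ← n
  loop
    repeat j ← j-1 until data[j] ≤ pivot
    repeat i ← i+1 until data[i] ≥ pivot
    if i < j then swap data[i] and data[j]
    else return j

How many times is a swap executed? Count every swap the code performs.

pivot = data[0] = -9; i = -1, j = 11
j→10 (data[10]=-15≤-9), i→0 (data[0]=-9≥-9); i<j, swap → -15 -4 1 -2 -11 -5 -1 4 -10 5 -9
j→8 (data[8]=-10≤-9), i→1 (data[1]=-4≥-9); i<j, swap → -15 -10 1 -2 -11 -5 -1 4 -4 5 -9
j→4 (data[4]=-11≤-9), i→2 (data[2]=1≥-9); i<j, swap → -15 -10 -11 -2 1 -5 -1 4 -4 5 -9
j→2, i→3; i≥j, return j=2. data = -15 -10 -11 -2 1 -5 -1 4 -4 5 -9

3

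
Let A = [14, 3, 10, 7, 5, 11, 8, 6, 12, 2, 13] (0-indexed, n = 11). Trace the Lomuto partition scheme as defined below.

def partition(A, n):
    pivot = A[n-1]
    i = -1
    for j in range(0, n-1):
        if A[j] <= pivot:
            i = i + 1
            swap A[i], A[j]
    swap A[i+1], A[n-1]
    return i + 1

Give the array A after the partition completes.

[3, 10, 7, 5, 11, 8, 6, 12, 2, 13, 14]

pivot=13, i=-1
j=0: 14>13, skip
j=1: 3≤13, i=0, swap(0,1) ⇒ [3, 14, 10, 7, 5, 11, 8, 6, 12, 2, 13]
j=2: 10≤13, i=1, swap(1,2) ⇒ [3, 10, 14, 7, 5, 11, 8, 6, 12, 2, 13]
j=3: 7≤13, i=2, swap(2,3) ⇒ [3, 10, 7, 14, 5, 11, 8, 6, 12, 2, 13]
j=4: 5≤13, i=3, swap(3,4) ⇒ [3, 10, 7, 5, 14, 11, 8, 6, 12, 2, 13]
j=5: 11≤13, i=4, swap(4,5) ⇒ [3, 10, 7, 5, 11, 14, 8, 6, 12, 2, 13]
j=6: 8≤13, i=5, swap(5,6) ⇒ [3, 10, 7, 5, 11, 8, 14, 6, 12, 2, 13]
j=7: 6≤13, i=6, swap(6,7) ⇒ [3, 10, 7, 5, 11, 8, 6, 14, 12, 2, 13]
j=8: 12≤13, i=7, swap(7,8) ⇒ [3, 10, 7, 5, 11, 8, 6, 12, 14, 2, 13]
j=9: 2≤13, i=8, swap(8,9) ⇒ [3, 10, 7, 5, 11, 8, 6, 12, 2, 14, 13]
swap(9,10) ⇒ [3, 10, 7, 5, 11, 8, 6, 12, 2, 13, 14]; return 9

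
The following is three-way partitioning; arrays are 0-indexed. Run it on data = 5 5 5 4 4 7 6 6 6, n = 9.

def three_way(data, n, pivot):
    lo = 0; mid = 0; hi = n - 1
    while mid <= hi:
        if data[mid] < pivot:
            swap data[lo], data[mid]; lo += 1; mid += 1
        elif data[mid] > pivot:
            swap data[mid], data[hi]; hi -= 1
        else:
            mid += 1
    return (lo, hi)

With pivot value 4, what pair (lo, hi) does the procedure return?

pivot = 4; lo=0, mid=0, hi=8
data[mid]=5>4: swap data[0],data[8]; hi=7 → 6 5 5 4 4 7 6 6 5
data[mid]=6>4: swap data[0],data[7]; hi=6 → 6 5 5 4 4 7 6 6 5
data[mid]=6>4: swap data[0],data[6]; hi=5 → 6 5 5 4 4 7 6 6 5
data[mid]=6>4: swap data[0],data[5]; hi=4 → 7 5 5 4 4 6 6 6 5
data[mid]=7>4: swap data[0],data[4]; hi=3 → 4 5 5 4 7 6 6 6 5
data[mid]=4=4: mid=1
data[mid]=5>4: swap data[1],data[3]; hi=2 → 4 4 5 5 7 6 6 6 5
data[mid]=4=4: mid=2
data[mid]=5>4: swap data[2],data[2]; hi=1 → 4 4 5 5 7 6 6 6 5
end: lo=0, hi=1; data = 4 4 5 5 7 6 6 6 5

(0, 1)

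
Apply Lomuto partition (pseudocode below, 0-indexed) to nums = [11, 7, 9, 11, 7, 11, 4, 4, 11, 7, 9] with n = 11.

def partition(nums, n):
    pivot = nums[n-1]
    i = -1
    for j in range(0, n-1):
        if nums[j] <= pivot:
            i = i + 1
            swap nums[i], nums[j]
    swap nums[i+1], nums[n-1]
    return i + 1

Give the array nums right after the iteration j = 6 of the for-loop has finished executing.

[7, 9, 7, 4, 11, 11, 11, 4, 11, 7, 9]

pivot=9, i=-1
j=0: 11>9, skip
j=1: 7≤9, i=0, swap(0,1) ⇒ [7, 11, 9, 11, 7, 11, 4, 4, 11, 7, 9]
j=2: 9≤9, i=1, swap(1,2) ⇒ [7, 9, 11, 11, 7, 11, 4, 4, 11, 7, 9]
j=3: 11>9, skip
j=4: 7≤9, i=2, swap(2,4) ⇒ [7, 9, 7, 11, 11, 11, 4, 4, 11, 7, 9]
j=5: 11>9, skip
j=6: 4≤9, i=3, swap(3,6) ⇒ [7, 9, 7, 4, 11, 11, 11, 4, 11, 7, 9]
(after j=6) nums = [7, 9, 7, 4, 11, 11, 11, 4, 11, 7, 9]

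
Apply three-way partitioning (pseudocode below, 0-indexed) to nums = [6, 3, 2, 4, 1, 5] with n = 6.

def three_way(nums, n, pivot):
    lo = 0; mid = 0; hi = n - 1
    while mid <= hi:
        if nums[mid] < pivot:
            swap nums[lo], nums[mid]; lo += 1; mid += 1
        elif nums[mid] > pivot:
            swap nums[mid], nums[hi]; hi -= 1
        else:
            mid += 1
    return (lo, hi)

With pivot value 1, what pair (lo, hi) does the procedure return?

(0, 0)

pivot = 1; lo=0, mid=0, hi=5
nums[mid]=6>1: swap nums[0],nums[5]; hi=4 → [5, 3, 2, 4, 1, 6]
nums[mid]=5>1: swap nums[0],nums[4]; hi=3 → [1, 3, 2, 4, 5, 6]
nums[mid]=1=1: mid=1
nums[mid]=3>1: swap nums[1],nums[3]; hi=2 → [1, 4, 2, 3, 5, 6]
nums[mid]=4>1: swap nums[1],nums[2]; hi=1 → [1, 2, 4, 3, 5, 6]
nums[mid]=2>1: swap nums[1],nums[1]; hi=0 → [1, 2, 4, 3, 5, 6]
end: lo=0, hi=0; nums = [1, 2, 4, 3, 5, 6]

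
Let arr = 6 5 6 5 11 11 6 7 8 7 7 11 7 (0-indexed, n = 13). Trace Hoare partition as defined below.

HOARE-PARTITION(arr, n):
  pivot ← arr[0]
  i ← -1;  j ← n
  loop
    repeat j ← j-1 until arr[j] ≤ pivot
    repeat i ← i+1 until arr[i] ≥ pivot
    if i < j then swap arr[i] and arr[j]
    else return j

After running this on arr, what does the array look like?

6 5 5 6 11 11 6 7 8 7 7 11 7

pivot=6
j stops at 6 (6), i stops at 0 (6); swap ⇒ 6 5 6 5 11 11 6 7 8 7 7 11 7
j stops at 3 (5), i stops at 2 (6); swap ⇒ 6 5 5 6 11 11 6 7 8 7 7 11 7
j stops at 2, i stops at 3; i≥j ⇒ return 2. arr=6 5 5 6 11 11 6 7 8 7 7 11 7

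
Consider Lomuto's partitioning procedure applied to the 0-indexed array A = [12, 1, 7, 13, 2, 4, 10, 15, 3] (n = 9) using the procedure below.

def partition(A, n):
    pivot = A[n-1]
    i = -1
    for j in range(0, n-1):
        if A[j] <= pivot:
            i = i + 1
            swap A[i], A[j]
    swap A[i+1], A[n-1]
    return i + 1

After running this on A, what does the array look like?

pivot = A[8] = 3; i = -1
j=0: A[0]=12 > 3 → no swap
j=1: A[1]=1 ≤ 3 → i=0, swap A[0],A[1] → [1, 12, 7, 13, 2, 4, 10, 15, 3]
j=2: A[2]=7 > 3 → no swap
j=3: A[3]=13 > 3 → no swap
j=4: A[4]=2 ≤ 3 → i=1, swap A[1],A[4] → [1, 2, 7, 13, 12, 4, 10, 15, 3]
j=5: A[5]=4 > 3 → no swap
j=6: A[6]=10 > 3 → no swap
j=7: A[7]=15 > 3 → no swap
final swap A[2],A[8] → [1, 2, 3, 13, 12, 4, 10, 15, 7]; return 2

[1, 2, 3, 13, 12, 4, 10, 15, 7]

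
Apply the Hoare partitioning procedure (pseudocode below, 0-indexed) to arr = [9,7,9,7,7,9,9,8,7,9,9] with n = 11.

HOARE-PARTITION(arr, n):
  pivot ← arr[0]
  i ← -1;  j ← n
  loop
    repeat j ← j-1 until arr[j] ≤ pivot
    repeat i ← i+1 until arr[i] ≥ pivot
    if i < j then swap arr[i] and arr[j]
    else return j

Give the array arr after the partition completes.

[9,7,9,7,7,7,8,9,9,9,9]

pivot = arr[0] = 9; i = -1, j = 11
j→10 (arr[10]=9≤9), i→0 (arr[0]=9≥9); i<j, swap → [9,7,9,7,7,9,9,8,7,9,9]
j→9 (arr[9]=9≤9), i→2 (arr[2]=9≥9); i<j, swap → [9,7,9,7,7,9,9,8,7,9,9]
j→8 (arr[8]=7≤9), i→5 (arr[5]=9≥9); i<j, swap → [9,7,9,7,7,7,9,8,9,9,9]
j→7 (arr[7]=8≤9), i→6 (arr[6]=9≥9); i<j, swap → [9,7,9,7,7,7,8,9,9,9,9]
j→6, i→7; i≥j, return j=6. arr = [9,7,9,7,7,7,8,9,9,9,9]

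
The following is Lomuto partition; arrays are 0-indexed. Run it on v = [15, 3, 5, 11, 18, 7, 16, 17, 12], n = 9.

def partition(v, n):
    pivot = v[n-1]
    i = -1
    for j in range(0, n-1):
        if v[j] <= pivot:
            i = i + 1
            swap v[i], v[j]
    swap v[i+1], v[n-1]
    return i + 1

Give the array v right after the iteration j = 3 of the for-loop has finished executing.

[3, 5, 11, 15, 18, 7, 16, 17, 12]

pivot=12, i=-1
j=0: 15>12, skip
j=1: 3≤12, i=0, swap(0,1) ⇒ [3, 15, 5, 11, 18, 7, 16, 17, 12]
j=2: 5≤12, i=1, swap(1,2) ⇒ [3, 5, 15, 11, 18, 7, 16, 17, 12]
j=3: 11≤12, i=2, swap(2,3) ⇒ [3, 5, 11, 15, 18, 7, 16, 17, 12]
(after j=3) v = [3, 5, 11, 15, 18, 7, 16, 17, 12]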